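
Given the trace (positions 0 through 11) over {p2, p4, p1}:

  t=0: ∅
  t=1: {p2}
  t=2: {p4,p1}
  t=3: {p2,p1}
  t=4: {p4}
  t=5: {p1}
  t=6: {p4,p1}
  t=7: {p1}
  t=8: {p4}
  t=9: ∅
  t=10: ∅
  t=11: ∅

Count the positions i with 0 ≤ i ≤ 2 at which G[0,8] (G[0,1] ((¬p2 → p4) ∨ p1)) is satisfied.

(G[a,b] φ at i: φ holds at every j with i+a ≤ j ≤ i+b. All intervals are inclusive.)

0

Evaluate at each i in [0,2]:
  i=0: ✗ (fails at j=0)
  i=1: ✗ (fails at j=8)
  i=2: ✗ (fails at j=8)
Positions where it holds: {} → 0.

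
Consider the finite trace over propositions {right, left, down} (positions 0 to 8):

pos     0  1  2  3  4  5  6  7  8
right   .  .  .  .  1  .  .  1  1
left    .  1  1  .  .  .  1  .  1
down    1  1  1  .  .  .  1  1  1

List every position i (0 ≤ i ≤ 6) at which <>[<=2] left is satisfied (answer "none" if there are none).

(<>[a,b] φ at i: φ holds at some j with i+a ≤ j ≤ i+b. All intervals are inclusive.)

Evaluate at each i in [0,6]:
  i=0: ✓ (witness j=1)
  i=1: ✓ (witness j=1)
  i=2: ✓ (witness j=2)
  i=3: ✗ (none in [3,5])
  i=4: ✓ (witness j=6)
  i=5: ✓ (witness j=6)
  i=6: ✓ (witness j=6)

0, 1, 2, 4, 5, 6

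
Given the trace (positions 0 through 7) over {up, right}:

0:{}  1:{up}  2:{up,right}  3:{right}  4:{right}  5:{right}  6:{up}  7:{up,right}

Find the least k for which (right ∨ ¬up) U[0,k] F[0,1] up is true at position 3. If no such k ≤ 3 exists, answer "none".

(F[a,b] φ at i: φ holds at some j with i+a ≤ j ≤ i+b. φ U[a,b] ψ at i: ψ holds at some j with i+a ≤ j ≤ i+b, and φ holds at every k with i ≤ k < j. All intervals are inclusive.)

2

Need earliest j ≥ 3 with F[0,1] up, and (right ∨ ¬up) at every k in [3,j-1].
  j=3: rhs fails.
  j=4: rhs fails.
  j=5: rhs holds; lhs holds on [3,4]. k = 2.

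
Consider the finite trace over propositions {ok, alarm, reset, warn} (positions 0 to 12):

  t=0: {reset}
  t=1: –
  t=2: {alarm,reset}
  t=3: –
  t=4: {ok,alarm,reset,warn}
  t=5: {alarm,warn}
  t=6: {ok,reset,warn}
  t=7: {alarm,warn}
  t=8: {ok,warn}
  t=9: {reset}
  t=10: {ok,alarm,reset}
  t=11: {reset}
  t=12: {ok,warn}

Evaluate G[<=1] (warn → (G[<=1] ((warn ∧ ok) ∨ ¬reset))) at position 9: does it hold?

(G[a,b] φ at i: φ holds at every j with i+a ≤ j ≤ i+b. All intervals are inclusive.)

Check (warn → (G[<=1] ((warn ∧ ok) ∨ ¬reset))) at every j in [9,10]:
  j=9: antecedent false → ✓
  j=10: antecedent false → ✓
All positions satisfy it → formula holds.

True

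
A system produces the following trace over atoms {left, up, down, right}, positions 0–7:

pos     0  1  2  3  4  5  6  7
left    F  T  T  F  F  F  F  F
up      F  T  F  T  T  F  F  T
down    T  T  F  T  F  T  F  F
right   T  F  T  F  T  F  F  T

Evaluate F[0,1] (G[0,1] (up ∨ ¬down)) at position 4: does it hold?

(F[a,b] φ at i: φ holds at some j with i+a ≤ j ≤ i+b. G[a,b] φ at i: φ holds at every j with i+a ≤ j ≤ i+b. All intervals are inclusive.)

False

Check G[0,1] (up ∨ ¬down) at each j in [4,5]:
  j=4: fails at 5
  j=5: fails at 5
No position in the window satisfies it → formula fails.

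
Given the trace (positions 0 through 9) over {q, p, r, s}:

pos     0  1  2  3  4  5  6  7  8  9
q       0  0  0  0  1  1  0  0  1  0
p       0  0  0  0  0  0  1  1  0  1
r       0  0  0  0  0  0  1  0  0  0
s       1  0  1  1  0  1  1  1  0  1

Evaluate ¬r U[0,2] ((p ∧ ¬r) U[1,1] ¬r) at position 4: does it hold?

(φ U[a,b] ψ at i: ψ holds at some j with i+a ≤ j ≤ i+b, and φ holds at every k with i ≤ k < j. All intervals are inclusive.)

No

Need some j in [4,6] with ((p ∧ ¬r) U[1,1] ¬r), and ¬r at every k in [4,j-1].
  j=4: ((p ∧ ¬r) U[1,1] ¬r) — fails.
  j=5: ((p ∧ ¬r) U[1,1] ¬r) — fails.
  j=6: ((p ∧ ¬r) U[1,1] ¬r) — fails.
No j in the window works → until fails.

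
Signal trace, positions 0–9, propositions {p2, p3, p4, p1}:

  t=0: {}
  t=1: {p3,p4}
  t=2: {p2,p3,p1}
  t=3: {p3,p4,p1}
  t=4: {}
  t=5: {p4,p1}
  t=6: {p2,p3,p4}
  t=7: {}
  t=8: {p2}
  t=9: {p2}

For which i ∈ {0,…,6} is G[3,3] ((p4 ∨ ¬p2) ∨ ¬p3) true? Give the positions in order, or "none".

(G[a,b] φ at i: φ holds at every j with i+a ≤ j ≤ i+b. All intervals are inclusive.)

Evaluate at each i in [0,6]:
  i=0: ✓ (all of [3,3])
  i=1: ✓ (all of [4,4])
  i=2: ✓ (all of [5,5])
  i=3: ✓ (all of [6,6])
  i=4: ✓ (all of [7,7])
  i=5: ✓ (all of [8,8])
  i=6: ✓ (all of [9,9])

0, 1, 2, 3, 4, 5, 6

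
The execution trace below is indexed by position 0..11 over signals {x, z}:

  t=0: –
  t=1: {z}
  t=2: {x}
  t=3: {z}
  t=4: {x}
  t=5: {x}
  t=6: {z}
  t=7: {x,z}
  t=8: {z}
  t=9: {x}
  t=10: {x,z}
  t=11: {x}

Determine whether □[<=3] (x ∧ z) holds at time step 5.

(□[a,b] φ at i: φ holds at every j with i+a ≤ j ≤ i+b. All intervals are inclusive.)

No

Check (x ∧ z) at every j in [5,8]:
  j=5: false
  j=6: false
  j=7: true
  j=8: false
Fails at j=5 → formula fails.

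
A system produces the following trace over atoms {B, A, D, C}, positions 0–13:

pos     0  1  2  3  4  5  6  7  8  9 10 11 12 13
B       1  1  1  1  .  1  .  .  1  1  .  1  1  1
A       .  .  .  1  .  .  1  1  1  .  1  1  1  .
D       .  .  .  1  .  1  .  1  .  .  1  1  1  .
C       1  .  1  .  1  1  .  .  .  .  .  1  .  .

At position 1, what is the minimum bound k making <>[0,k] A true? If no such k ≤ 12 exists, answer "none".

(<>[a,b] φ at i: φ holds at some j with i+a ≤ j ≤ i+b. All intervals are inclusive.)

Scan j = 1,2,… for A:
  j=1: fails
  j=2: fails
  j=3: holds
First hit at j=3, so smallest k = 3-1 = 2.

2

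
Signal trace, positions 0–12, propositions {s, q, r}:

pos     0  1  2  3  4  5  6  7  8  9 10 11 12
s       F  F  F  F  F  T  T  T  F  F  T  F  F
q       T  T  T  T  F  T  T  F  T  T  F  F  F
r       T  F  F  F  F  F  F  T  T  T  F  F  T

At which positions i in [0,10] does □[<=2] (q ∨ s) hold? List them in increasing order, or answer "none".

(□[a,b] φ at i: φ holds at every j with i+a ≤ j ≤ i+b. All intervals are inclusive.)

0, 1, 5, 6, 7, 8

Evaluate at each i in [0,10]:
  i=0: ✓ (all of [0,2])
  i=1: ✓ (all of [1,3])
  i=2: ✗ (fails at j=4)
  i=3: ✗ (fails at j=4)
  i=4: ✗ (fails at j=4)
  i=5: ✓ (all of [5,7])
  i=6: ✓ (all of [6,8])
  i=7: ✓ (all of [7,9])
  i=8: ✓ (all of [8,10])
  i=9: ✗ (fails at j=11)
  i=10: ✗ (fails at j=11)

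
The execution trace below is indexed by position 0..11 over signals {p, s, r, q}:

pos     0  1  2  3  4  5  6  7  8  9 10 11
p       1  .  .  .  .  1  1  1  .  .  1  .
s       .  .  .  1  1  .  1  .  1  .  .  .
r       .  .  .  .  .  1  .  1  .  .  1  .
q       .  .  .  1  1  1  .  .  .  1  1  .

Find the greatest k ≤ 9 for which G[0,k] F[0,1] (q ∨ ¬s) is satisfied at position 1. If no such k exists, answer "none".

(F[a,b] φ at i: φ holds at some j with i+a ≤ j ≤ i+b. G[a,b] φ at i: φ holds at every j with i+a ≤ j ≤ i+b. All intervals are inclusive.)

9

F[0,1] (q ∨ ¬s) must hold from j=1 onward; find where it first fails.
  j=1: holds
  j=2: holds
  j=3: holds
  j=4: holds
  j=5: holds
  j=6: holds
  j=7: holds
  j=8: holds
  j=9: holds
  j=10: holds
Holds through j=10; largest k = 9.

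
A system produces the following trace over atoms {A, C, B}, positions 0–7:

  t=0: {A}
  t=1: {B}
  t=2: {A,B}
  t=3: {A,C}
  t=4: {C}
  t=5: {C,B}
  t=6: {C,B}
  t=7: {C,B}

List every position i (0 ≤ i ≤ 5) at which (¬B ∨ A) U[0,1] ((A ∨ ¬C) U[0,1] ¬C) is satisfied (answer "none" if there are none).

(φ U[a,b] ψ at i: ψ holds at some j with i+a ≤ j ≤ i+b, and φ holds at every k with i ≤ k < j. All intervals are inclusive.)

Evaluate at each i in [0,5]:
  i=0: ✓ (rhs at j=0)
  i=1: ✓ (rhs at j=1)
  i=2: ✓ (rhs at j=2)
  i=3: ✗ (no rhs in [3,4])
  i=4: ✗ (no rhs in [4,5])
  i=5: ✗ (no rhs in [5,6])

0, 1, 2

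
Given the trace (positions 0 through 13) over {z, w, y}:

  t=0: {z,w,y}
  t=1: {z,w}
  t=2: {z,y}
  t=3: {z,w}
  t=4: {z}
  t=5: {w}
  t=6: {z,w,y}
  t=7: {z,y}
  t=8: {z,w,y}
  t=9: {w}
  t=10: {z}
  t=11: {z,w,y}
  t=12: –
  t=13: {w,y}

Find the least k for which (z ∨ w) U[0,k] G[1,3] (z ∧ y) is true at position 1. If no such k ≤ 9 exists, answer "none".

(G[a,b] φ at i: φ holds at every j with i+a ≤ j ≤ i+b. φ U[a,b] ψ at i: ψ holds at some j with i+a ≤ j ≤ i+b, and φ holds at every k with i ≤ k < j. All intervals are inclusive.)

Need earliest j ≥ 1 with G[1,3] (z ∧ y), and (z ∨ w) at every k in [1,j-1].
  j=1: rhs fails.
  j=2: rhs fails.
  j=3: rhs fails.
  j=4: rhs fails.
  j=5: rhs holds; lhs holds on [1,4]. k = 4.

4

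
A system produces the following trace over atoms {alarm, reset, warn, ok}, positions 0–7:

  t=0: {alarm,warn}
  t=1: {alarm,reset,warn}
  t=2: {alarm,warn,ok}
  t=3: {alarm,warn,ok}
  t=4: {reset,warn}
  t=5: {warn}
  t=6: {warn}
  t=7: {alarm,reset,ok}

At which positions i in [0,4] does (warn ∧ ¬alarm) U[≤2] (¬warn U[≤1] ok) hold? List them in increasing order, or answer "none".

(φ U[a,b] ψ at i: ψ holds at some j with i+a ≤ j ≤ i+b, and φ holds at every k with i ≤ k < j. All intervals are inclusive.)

2, 3

Evaluate at each i in [0,4]:
  i=0: ✗ (lhs fails at k=0 before rhs at j=2)
  i=1: ✗ (lhs fails at k=1 before rhs at j=2)
  i=2: ✓ (rhs at j=2)
  i=3: ✓ (rhs at j=3)
  i=4: ✗ (no rhs in [4,6])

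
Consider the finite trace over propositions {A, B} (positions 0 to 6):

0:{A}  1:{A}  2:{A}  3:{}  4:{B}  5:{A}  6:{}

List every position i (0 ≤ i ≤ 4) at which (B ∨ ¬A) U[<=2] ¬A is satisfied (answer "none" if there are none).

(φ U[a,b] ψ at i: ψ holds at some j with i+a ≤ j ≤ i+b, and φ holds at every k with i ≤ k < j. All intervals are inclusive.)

3, 4

Evaluate at each i in [0,4]:
  i=0: ✗ (no rhs in [0,2])
  i=1: ✗ (lhs fails at k=1 before rhs at j=3)
  i=2: ✗ (lhs fails at k=2 before rhs at j=3)
  i=3: ✓ (rhs at j=3)
  i=4: ✓ (rhs at j=4)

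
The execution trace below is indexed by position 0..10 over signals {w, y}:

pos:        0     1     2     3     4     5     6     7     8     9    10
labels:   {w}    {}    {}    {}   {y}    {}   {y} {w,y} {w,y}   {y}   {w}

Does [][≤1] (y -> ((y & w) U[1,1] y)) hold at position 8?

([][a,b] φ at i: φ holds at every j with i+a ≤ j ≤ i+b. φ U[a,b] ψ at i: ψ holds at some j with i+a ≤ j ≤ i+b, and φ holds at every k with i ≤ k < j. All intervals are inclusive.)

Check (y -> ((y & w) U[1,1] y)) at every j in [8,9]:
  j=8: antecedent true; consequent holds → ✓
  j=9: antecedent true; consequent fails → ✗
Fails at j=9 → formula fails.

No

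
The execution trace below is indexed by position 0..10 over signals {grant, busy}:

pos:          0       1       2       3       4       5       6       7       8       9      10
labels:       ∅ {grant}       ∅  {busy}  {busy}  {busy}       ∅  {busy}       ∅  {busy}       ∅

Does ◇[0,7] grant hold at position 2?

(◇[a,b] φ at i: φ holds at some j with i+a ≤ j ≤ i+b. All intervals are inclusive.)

False

Check grant at each j in [2,9]:
  j=2: false
  j=3: false
  j=4: false
  j=5: false
  j=6: false
  j=7: false
  j=8: false
  j=9: false
No position in the window satisfies it → formula fails.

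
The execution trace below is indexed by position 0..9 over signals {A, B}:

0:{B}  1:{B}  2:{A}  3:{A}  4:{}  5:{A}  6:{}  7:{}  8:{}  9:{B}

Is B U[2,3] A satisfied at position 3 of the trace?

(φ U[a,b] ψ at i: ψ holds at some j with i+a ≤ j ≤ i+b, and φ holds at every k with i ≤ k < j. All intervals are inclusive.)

Need some j in [5,6] with A, and B at every k in [3,j-1].
  j=5: A holds, but B fails at k=3 → not this j.
  j=6: A false.
No j in the window works → until fails.

False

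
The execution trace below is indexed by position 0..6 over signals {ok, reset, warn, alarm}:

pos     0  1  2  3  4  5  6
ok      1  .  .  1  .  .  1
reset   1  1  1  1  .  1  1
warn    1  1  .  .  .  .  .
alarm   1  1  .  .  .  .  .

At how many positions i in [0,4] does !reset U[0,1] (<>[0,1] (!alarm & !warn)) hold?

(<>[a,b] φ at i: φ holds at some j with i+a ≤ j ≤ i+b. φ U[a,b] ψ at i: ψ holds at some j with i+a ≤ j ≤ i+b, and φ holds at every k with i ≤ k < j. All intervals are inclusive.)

4

Evaluate at each i in [0,4]:
  i=0: ✗ (lhs fails at k=0 before rhs at j=1)
  i=1: ✓ (rhs at j=1)
  i=2: ✓ (rhs at j=2)
  i=3: ✓ (rhs at j=3)
  i=4: ✓ (rhs at j=4)
Positions where it holds: {1, 2, 3, 4} → 4.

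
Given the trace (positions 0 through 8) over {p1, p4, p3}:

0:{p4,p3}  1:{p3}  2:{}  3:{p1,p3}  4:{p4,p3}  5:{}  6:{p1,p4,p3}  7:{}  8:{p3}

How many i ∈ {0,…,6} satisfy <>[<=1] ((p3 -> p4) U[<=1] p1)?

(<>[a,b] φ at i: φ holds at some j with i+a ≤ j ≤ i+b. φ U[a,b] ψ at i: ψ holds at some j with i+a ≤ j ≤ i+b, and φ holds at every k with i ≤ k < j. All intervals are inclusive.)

Evaluate at each i in [0,6]:
  i=0: ✗ (none in [0,1])
  i=1: ✓ (witness j=2)
  i=2: ✓ (witness j=2)
  i=3: ✓ (witness j=3)
  i=4: ✓ (witness j=5)
  i=5: ✓ (witness j=5)
  i=6: ✓ (witness j=6)
Positions where it holds: {1, 2, 3, 4, 5, 6} → 6.

6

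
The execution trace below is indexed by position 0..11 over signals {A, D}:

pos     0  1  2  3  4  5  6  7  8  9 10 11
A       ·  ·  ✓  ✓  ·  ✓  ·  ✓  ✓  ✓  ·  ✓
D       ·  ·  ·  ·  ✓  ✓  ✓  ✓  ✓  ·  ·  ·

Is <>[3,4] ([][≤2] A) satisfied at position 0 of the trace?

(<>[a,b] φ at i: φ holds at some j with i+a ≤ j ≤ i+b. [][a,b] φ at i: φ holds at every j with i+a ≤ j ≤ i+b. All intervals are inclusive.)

Check [][≤2] A at each j in [3,4]:
  j=3: fails at 4
  j=4: fails at 4
No position in the window satisfies it → formula fails.

Does not hold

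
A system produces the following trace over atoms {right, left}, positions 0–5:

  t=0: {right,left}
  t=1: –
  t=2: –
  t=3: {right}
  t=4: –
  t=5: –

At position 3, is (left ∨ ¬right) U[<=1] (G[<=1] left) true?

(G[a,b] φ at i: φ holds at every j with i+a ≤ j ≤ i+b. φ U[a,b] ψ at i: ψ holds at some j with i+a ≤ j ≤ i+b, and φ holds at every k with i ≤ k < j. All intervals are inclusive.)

Does not hold

Need some j in [3,4] with G[<=1] left, and (left ∨ ¬right) at every k in [3,j-1].
  j=3: G[<=1] left — fails at 3.
  j=4: G[<=1] left — fails at 4.
No j in the window works → until fails.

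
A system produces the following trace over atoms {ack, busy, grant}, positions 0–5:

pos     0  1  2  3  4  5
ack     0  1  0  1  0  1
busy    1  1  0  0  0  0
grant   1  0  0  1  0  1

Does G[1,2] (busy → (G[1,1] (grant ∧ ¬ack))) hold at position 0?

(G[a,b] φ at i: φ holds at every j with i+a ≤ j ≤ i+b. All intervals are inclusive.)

Check (busy → (G[1,1] (grant ∧ ¬ack))) at every j in [1,2]:
  j=1: antecedent true; consequent fails at 2 → ✗
  j=2: antecedent false → ✓
Fails at j=1 → formula fails.

False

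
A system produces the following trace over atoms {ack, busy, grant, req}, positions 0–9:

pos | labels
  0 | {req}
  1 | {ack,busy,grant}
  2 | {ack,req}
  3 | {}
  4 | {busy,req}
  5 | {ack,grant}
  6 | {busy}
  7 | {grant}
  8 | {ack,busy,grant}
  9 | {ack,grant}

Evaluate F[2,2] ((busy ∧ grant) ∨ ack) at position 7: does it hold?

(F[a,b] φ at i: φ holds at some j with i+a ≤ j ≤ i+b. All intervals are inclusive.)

Yes

Check ((busy ∧ grant) ∨ ack) at each j in [9,9]:
  j=9: true
Found at j=9 → formula holds.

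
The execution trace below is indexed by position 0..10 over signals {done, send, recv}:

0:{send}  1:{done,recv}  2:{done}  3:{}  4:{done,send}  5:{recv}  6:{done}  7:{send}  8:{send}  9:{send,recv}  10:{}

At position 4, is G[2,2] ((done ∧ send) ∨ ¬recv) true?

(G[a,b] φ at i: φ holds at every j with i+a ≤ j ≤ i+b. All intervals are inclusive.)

Check ((done ∧ send) ∨ ¬recv) at every j in [6,6]:
  j=6: true
All positions satisfy it → formula holds.

Holds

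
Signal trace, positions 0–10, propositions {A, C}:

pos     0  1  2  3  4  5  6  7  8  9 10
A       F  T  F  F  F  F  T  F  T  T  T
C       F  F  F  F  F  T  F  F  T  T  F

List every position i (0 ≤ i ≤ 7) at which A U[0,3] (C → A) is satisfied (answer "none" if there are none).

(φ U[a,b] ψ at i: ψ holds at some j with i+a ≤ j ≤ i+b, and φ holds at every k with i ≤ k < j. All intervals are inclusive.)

Evaluate at each i in [0,7]:
  i=0: ✓ (rhs at j=0)
  i=1: ✓ (rhs at j=1)
  i=2: ✓ (rhs at j=2)
  i=3: ✓ (rhs at j=3)
  i=4: ✓ (rhs at j=4)
  i=5: ✗ (lhs fails at k=5 before rhs at j=6)
  i=6: ✓ (rhs at j=6)
  i=7: ✓ (rhs at j=7)

0, 1, 2, 3, 4, 6, 7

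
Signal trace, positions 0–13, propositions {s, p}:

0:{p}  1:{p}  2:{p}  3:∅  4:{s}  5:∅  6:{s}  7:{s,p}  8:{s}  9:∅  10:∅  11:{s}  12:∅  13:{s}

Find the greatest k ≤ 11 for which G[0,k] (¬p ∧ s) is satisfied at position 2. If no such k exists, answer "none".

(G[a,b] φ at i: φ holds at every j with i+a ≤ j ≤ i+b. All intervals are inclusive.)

(¬p ∧ s) must hold from j=2 onward; find where it first fails.
  j=2: fails → no k works.

none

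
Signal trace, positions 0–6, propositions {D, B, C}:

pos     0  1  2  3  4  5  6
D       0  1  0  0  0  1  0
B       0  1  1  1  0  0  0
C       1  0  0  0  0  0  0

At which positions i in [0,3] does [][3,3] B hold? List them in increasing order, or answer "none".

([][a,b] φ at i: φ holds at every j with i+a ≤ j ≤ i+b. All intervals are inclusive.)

Evaluate at each i in [0,3]:
  i=0: ✓ (all of [3,3])
  i=1: ✗ (fails at j=4)
  i=2: ✗ (fails at j=5)
  i=3: ✗ (fails at j=6)

0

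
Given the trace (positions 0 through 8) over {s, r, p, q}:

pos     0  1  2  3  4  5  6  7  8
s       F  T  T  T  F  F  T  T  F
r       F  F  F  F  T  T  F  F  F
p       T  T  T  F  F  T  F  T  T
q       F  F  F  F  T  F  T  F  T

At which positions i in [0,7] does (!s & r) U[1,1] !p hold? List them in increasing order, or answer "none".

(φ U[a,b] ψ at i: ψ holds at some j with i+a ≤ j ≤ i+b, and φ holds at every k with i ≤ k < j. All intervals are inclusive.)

5

Evaluate at each i in [0,7]:
  i=0: ✗ (no rhs in [1,1])
  i=1: ✗ (no rhs in [2,2])
  i=2: ✗ (lhs fails at k=2 before rhs at j=3)
  i=3: ✗ (lhs fails at k=3 before rhs at j=4)
  i=4: ✗ (no rhs in [5,5])
  i=5: ✓ (rhs at j=6; lhs holds on [5,5])
  i=6: ✗ (no rhs in [7,7])
  i=7: ✗ (no rhs in [8,8])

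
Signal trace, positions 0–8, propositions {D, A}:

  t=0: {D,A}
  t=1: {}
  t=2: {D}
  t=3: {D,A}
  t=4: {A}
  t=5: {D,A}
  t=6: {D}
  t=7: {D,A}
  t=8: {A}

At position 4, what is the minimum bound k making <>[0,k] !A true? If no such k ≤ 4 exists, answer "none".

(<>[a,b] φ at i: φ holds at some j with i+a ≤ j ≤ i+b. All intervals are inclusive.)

2

Scan j = 4,5,… for !A:
  j=4: fails
  j=5: fails
  j=6: holds
First hit at j=6, so smallest k = 6-4 = 2.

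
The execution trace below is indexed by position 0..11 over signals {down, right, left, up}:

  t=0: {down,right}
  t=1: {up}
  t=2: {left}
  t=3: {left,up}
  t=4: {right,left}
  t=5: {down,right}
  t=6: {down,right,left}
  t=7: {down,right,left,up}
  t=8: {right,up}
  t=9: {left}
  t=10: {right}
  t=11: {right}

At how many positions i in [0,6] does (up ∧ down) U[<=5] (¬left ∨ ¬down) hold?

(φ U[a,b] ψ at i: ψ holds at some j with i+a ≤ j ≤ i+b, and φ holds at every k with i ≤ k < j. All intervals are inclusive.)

Evaluate at each i in [0,6]:
  i=0: ✓ (rhs at j=0)
  i=1: ✓ (rhs at j=1)
  i=2: ✓ (rhs at j=2)
  i=3: ✓ (rhs at j=3)
  i=4: ✓ (rhs at j=4)
  i=5: ✓ (rhs at j=5)
  i=6: ✗ (lhs fails at k=6 before rhs at j=8)
Positions where it holds: {0, 1, 2, 3, 4, 5} → 6.

6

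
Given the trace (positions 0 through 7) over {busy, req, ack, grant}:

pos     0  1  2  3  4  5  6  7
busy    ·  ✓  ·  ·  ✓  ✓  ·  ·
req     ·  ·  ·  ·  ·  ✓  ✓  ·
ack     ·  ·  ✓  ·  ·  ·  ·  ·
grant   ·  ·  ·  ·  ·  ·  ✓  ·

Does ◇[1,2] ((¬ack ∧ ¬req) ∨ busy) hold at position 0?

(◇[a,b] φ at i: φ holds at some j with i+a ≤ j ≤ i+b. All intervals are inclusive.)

Check ((¬ack ∧ ¬req) ∨ busy) at each j in [1,2]:
  j=1: true
  j=2: false
Found at j=1 → formula holds.

Holds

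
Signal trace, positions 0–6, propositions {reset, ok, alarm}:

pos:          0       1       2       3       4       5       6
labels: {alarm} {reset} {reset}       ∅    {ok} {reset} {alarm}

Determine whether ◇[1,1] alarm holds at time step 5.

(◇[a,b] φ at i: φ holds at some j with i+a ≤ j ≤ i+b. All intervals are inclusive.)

Check alarm at each j in [6,6]:
  j=6: true
Found at j=6 → formula holds.

True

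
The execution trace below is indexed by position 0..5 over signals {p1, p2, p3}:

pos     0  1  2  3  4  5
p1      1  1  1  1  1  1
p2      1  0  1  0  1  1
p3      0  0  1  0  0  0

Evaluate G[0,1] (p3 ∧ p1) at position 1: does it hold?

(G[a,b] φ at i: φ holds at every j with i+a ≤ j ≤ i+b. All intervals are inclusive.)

Check (p3 ∧ p1) at every j in [1,2]:
  j=1: false
  j=2: true
Fails at j=1 → formula fails.

Does not hold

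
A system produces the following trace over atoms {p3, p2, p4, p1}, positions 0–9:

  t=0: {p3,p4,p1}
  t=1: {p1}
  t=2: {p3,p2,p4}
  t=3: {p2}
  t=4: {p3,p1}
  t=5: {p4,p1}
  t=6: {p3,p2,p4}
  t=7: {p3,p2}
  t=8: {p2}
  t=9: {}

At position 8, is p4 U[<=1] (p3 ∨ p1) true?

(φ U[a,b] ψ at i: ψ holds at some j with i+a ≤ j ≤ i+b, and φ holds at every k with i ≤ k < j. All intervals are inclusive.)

Need some j in [8,9] with (p3 ∨ p1), and p4 at every k in [8,j-1].
  j=8: (p3 ∨ p1) false.
  j=9: (p3 ∨ p1) false.
No j in the window works → until fails.

No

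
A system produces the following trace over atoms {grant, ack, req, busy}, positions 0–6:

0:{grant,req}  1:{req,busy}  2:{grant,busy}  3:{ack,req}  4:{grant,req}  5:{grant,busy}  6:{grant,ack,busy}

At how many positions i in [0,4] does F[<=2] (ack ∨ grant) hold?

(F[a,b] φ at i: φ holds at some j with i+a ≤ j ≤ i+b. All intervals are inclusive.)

Evaluate at each i in [0,4]:
  i=0: ✓ (witness j=0)
  i=1: ✓ (witness j=2)
  i=2: ✓ (witness j=2)
  i=3: ✓ (witness j=3)
  i=4: ✓ (witness j=4)
Positions where it holds: {0, 1, 2, 3, 4} → 5.

5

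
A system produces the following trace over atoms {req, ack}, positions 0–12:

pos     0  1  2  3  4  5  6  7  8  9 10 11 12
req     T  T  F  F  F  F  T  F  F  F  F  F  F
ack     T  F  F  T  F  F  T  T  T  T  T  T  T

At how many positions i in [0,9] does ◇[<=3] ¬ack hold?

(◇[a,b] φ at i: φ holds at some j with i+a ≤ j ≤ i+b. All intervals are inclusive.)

Evaluate at each i in [0,9]:
  i=0: ✓ (witness j=1)
  i=1: ✓ (witness j=1)
  i=2: ✓ (witness j=2)
  i=3: ✓ (witness j=4)
  i=4: ✓ (witness j=4)
  i=5: ✓ (witness j=5)
  i=6: ✗ (none in [6,9])
  i=7: ✗ (none in [7,10])
  i=8: ✗ (none in [8,11])
  i=9: ✗ (none in [9,12])
Positions where it holds: {0, 1, 2, 3, 4, 5} → 6.

6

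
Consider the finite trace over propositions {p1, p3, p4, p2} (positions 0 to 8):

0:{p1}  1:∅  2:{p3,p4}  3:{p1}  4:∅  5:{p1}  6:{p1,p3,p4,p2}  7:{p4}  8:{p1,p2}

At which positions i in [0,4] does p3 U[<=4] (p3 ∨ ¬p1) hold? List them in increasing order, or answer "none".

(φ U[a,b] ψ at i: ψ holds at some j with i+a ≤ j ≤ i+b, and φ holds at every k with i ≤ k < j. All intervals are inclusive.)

Evaluate at each i in [0,4]:
  i=0: ✗ (lhs fails at k=0 before rhs at j=1)
  i=1: ✓ (rhs at j=1)
  i=2: ✓ (rhs at j=2)
  i=3: ✗ (lhs fails at k=3 before rhs at j=4)
  i=4: ✓ (rhs at j=4)

1, 2, 4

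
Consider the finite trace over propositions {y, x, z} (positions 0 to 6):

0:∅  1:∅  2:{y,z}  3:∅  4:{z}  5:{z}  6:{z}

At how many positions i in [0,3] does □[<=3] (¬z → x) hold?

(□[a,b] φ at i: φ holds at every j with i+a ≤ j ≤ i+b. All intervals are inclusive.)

0

Evaluate at each i in [0,3]:
  i=0: ✗ (fails at j=0)
  i=1: ✗ (fails at j=1)
  i=2: ✗ (fails at j=3)
  i=3: ✗ (fails at j=3)
Positions where it holds: {} → 0.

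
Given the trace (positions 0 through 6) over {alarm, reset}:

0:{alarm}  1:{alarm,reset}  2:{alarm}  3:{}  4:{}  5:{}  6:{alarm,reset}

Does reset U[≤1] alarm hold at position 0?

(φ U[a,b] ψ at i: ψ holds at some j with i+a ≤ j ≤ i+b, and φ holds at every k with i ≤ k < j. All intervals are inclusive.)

Holds

Need some j in [0,1] with alarm, and reset at every k in [0,j-1].
  j=0: alarm holds; no prefix to check → satisfied.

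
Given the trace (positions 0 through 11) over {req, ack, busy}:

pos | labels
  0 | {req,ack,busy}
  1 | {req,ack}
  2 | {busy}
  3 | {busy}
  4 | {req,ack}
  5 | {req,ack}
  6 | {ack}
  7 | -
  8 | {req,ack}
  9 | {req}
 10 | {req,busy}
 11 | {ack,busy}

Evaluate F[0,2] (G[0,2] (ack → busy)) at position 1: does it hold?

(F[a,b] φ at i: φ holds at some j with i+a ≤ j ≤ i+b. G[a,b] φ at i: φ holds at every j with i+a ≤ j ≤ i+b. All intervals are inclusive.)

Check G[0,2] (ack → busy) at each j in [1,3]:
  j=1: fails at 1
  j=2: fails at 4
  j=3: fails at 4
No position in the window satisfies it → formula fails.

Does not hold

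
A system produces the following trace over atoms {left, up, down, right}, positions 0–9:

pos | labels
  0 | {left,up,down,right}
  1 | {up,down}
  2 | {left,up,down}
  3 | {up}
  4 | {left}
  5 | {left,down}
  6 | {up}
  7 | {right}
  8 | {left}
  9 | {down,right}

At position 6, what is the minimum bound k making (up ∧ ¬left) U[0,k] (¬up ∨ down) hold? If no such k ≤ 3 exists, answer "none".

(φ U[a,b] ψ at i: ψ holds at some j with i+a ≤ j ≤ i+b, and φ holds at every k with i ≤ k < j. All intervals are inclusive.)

Need earliest j ≥ 6 with (¬up ∨ down), and (up ∧ ¬left) at every k in [6,j-1].
  j=6: rhs fails.
  j=7: rhs holds; lhs holds on [6,6]. k = 1.

1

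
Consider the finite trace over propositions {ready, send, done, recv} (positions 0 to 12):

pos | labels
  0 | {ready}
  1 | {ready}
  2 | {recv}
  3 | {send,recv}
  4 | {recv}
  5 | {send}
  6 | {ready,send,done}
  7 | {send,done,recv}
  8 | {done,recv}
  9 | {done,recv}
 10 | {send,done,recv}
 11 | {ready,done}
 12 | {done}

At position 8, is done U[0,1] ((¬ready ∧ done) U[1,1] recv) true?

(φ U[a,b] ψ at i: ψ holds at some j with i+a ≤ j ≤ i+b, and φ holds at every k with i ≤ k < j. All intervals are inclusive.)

Yes

Need some j in [8,9] with ((¬ready ∧ done) U[1,1] recv), and done at every k in [8,j-1].
  j=8: ((¬ready ∧ done) U[1,1] recv) holds; no prefix to check → satisfied.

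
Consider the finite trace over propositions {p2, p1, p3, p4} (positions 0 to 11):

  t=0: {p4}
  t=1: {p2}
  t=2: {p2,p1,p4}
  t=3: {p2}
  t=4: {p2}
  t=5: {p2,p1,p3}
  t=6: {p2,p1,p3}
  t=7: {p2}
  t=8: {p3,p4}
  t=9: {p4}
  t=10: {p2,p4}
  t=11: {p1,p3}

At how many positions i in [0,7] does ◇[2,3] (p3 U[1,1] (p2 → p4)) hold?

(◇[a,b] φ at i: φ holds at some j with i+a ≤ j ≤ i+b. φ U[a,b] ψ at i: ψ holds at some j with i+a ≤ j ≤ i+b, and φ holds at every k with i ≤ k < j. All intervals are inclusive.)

Evaluate at each i in [0,7]:
  i=0: ✗ (none in [2,3])
  i=1: ✗ (none in [3,4])
  i=2: ✗ (none in [4,5])
  i=3: ✗ (none in [5,6])
  i=4: ✗ (none in [6,7])
  i=5: ✓ (witness j=8)
  i=6: ✓ (witness j=8)
  i=7: ✗ (none in [9,10])
Positions where it holds: {5, 6} → 2.

2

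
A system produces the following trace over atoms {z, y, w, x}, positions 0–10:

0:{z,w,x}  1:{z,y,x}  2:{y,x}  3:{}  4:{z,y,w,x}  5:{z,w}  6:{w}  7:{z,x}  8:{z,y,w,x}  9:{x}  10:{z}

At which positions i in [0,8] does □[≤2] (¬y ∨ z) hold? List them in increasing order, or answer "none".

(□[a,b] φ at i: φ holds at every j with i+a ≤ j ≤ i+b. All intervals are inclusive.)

3, 4, 5, 6, 7, 8

Evaluate at each i in [0,8]:
  i=0: ✗ (fails at j=2)
  i=1: ✗ (fails at j=2)
  i=2: ✗ (fails at j=2)
  i=3: ✓ (all of [3,5])
  i=4: ✓ (all of [4,6])
  i=5: ✓ (all of [5,7])
  i=6: ✓ (all of [6,8])
  i=7: ✓ (all of [7,9])
  i=8: ✓ (all of [8,10])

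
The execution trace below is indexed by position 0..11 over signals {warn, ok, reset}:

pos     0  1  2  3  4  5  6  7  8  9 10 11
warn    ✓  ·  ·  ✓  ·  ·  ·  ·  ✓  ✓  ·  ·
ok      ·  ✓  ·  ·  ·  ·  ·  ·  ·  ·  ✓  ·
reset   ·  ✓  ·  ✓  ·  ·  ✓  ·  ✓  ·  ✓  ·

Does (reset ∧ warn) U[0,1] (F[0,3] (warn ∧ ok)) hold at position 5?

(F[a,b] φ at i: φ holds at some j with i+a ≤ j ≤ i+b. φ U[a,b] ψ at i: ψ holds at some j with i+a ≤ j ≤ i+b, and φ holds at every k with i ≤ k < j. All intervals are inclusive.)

Need some j in [5,6] with F[0,3] (warn ∧ ok), and (reset ∧ warn) at every k in [5,j-1].
  j=5: F[0,3] (warn ∧ ok) — fails (none in [5,8]).
  j=6: F[0,3] (warn ∧ ok) — fails (none in [6,9]).
No j in the window works → until fails.

No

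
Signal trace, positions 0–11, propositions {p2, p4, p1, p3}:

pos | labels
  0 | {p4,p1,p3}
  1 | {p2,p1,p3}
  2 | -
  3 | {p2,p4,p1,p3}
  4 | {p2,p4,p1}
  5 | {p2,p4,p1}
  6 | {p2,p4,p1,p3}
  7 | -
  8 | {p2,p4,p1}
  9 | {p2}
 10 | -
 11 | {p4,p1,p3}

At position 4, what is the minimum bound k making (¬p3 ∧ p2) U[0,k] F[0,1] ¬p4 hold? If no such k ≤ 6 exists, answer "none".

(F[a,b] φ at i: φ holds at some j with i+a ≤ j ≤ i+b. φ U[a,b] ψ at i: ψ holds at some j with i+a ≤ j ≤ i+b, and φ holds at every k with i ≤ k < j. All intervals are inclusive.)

2

Need earliest j ≥ 4 with F[0,1] ¬p4, and (¬p3 ∧ p2) at every k in [4,j-1].
  j=4: rhs fails.
  j=5: rhs fails.
  j=6: rhs holds; lhs holds on [4,5]. k = 2.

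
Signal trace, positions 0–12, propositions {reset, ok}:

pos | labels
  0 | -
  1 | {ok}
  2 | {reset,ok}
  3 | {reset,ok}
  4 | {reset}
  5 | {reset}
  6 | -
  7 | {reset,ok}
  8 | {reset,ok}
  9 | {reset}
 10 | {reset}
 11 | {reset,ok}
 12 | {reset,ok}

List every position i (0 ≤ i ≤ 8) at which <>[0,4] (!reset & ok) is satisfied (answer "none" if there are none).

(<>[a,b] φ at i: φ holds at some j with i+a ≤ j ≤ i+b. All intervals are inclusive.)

0, 1

Evaluate at each i in [0,8]:
  i=0: ✓ (witness j=1)
  i=1: ✓ (witness j=1)
  i=2: ✗ (none in [2,6])
  i=3: ✗ (none in [3,7])
  i=4: ✗ (none in [4,8])
  i=5: ✗ (none in [5,9])
  i=6: ✗ (none in [6,10])
  i=7: ✗ (none in [7,11])
  i=8: ✗ (none in [8,12])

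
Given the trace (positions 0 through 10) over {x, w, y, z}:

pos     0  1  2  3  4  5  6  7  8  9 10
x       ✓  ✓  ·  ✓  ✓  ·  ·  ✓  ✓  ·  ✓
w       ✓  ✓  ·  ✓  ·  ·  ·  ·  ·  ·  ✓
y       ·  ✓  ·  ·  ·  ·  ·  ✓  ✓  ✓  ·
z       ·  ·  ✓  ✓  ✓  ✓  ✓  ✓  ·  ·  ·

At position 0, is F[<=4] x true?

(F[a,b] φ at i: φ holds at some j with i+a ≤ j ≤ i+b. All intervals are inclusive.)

Holds

Check x at each j in [0,4]:
  j=0: true
  j=1: true
  j=2: false
  j=3: true
  j=4: true
Found at j=0 → formula holds.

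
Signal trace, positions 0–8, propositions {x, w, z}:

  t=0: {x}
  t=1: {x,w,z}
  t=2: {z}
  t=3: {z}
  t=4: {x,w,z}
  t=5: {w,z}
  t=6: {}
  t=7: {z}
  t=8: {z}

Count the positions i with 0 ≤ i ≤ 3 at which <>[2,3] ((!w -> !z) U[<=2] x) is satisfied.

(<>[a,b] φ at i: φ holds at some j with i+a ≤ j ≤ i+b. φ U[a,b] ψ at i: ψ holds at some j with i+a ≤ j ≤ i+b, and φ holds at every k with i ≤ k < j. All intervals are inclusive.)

2

Evaluate at each i in [0,3]:
  i=0: ✗ (none in [2,3])
  i=1: ✓ (witness j=4)
  i=2: ✓ (witness j=4)
  i=3: ✗ (none in [5,6])
Positions where it holds: {1, 2} → 2.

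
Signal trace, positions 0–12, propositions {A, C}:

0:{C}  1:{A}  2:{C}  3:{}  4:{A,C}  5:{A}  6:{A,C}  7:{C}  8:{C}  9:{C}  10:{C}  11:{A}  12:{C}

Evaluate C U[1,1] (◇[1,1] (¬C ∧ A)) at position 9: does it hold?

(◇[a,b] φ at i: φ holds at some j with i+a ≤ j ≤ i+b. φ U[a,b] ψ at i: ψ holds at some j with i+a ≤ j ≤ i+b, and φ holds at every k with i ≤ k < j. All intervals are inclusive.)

Need some j in [10,10] with ◇[1,1] (¬C ∧ A), and C at every k in [9,j-1].
  j=10: ◇[1,1] (¬C ∧ A) holds; C holds at every k in [9,9] → satisfied.

True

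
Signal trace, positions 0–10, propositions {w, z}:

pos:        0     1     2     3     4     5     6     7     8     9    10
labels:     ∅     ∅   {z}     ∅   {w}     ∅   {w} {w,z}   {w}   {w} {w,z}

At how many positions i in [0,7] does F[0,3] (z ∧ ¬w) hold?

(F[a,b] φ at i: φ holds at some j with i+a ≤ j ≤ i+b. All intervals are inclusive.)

Evaluate at each i in [0,7]:
  i=0: ✓ (witness j=2)
  i=1: ✓ (witness j=2)
  i=2: ✓ (witness j=2)
  i=3: ✗ (none in [3,6])
  i=4: ✗ (none in [4,7])
  i=5: ✗ (none in [5,8])
  i=6: ✗ (none in [6,9])
  i=7: ✗ (none in [7,10])
Positions where it holds: {0, 1, 2} → 3.

3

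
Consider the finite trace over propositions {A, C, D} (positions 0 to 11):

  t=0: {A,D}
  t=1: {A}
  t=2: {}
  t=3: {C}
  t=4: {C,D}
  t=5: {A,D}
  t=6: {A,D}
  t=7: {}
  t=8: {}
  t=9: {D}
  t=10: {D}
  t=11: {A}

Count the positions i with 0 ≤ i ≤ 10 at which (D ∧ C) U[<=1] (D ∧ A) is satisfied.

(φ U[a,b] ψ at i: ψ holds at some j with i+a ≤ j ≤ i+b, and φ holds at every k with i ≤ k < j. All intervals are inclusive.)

4

Evaluate at each i in [0,10]:
  i=0: ✓ (rhs at j=0)
  i=1: ✗ (no rhs in [1,2])
  i=2: ✗ (no rhs in [2,3])
  i=3: ✗ (no rhs in [3,4])
  i=4: ✓ (rhs at j=5; lhs holds on [4,4])
  i=5: ✓ (rhs at j=5)
  i=6: ✓ (rhs at j=6)
  i=7: ✗ (no rhs in [7,8])
  i=8: ✗ (no rhs in [8,9])
  i=9: ✗ (no rhs in [9,10])
  i=10: ✗ (no rhs in [10,11])
Positions where it holds: {0, 4, 5, 6} → 4.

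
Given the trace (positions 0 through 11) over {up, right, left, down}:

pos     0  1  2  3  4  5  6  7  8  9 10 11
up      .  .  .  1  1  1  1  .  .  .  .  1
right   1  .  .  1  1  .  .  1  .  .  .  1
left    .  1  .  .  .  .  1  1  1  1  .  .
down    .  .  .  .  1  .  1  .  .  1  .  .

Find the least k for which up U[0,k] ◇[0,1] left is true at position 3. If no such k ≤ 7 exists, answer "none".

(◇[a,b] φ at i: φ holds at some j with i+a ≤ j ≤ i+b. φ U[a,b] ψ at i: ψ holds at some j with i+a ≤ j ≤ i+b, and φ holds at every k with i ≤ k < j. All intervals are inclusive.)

2

Need earliest j ≥ 3 with ◇[0,1] left, and up at every k in [3,j-1].
  j=3: rhs fails.
  j=4: rhs fails.
  j=5: rhs holds; lhs holds on [3,4]. k = 2.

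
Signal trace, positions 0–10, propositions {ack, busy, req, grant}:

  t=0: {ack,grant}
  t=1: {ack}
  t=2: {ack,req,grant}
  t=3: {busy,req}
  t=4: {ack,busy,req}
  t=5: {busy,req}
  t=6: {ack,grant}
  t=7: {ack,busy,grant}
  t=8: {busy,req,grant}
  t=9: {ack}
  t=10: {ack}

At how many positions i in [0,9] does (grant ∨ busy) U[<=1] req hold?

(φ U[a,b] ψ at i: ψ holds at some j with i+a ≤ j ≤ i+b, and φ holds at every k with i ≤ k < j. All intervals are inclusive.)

6

Evaluate at each i in [0,9]:
  i=0: ✗ (no rhs in [0,1])
  i=1: ✗ (lhs fails at k=1 before rhs at j=2)
  i=2: ✓ (rhs at j=2)
  i=3: ✓ (rhs at j=3)
  i=4: ✓ (rhs at j=4)
  i=5: ✓ (rhs at j=5)
  i=6: ✗ (no rhs in [6,7])
  i=7: ✓ (rhs at j=8; lhs holds on [7,7])
  i=8: ✓ (rhs at j=8)
  i=9: ✗ (no rhs in [9,10])
Positions where it holds: {2, 3, 4, 5, 7, 8} → 6.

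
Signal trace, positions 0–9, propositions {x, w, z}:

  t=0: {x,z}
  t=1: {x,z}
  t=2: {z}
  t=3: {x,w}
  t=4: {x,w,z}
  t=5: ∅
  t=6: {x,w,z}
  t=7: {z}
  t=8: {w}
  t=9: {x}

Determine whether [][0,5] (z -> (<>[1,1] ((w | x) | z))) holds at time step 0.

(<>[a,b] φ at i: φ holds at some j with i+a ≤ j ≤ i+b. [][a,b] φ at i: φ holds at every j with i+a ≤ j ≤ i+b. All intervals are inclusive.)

Does not hold

Check (z -> (<>[1,1] ((w | x) | z))) at every j in [0,5]:
  j=0: antecedent true; consequent holds (witness at 1) → ✓
  j=1: antecedent true; consequent holds (witness at 2) → ✓
  j=2: antecedent true; consequent holds (witness at 3) → ✓
  j=3: antecedent false → ✓
  j=4: antecedent true; consequent fails (none in [5,5]) → ✗
  j=5: antecedent false → ✓
Fails at j=4 → formula fails.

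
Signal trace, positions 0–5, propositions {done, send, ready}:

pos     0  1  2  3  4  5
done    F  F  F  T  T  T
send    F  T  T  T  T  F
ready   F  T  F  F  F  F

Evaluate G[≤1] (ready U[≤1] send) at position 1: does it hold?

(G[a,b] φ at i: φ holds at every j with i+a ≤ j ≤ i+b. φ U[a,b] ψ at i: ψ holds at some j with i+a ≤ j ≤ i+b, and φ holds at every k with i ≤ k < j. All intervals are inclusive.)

Holds

Check (ready U[≤1] send) at every j in [1,2]:
  j=1: holds
  j=2: holds
All positions satisfy it → formula holds.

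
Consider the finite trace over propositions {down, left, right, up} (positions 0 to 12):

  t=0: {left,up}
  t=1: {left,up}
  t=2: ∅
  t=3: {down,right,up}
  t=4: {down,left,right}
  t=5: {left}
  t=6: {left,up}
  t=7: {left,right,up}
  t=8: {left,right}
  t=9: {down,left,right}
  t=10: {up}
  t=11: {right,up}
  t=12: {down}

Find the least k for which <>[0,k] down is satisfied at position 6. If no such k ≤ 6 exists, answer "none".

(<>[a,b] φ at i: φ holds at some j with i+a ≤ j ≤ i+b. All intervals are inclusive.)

Scan j = 6,7,… for down:
  j=6: fails
  j=7: fails
  j=8: fails
  j=9: holds
First hit at j=9, so smallest k = 9-6 = 3.

3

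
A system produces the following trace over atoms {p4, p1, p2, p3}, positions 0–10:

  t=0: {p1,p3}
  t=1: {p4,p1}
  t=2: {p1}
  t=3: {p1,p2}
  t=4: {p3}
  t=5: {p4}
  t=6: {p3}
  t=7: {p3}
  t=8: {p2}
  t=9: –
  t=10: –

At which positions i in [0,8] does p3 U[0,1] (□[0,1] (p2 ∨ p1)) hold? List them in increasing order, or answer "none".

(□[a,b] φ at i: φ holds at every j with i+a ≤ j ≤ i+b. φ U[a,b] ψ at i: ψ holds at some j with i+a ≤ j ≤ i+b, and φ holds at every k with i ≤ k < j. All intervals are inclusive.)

0, 1, 2

Evaluate at each i in [0,8]:
  i=0: ✓ (rhs at j=0)
  i=1: ✓ (rhs at j=1)
  i=2: ✓ (rhs at j=2)
  i=3: ✗ (no rhs in [3,4])
  i=4: ✗ (no rhs in [4,5])
  i=5: ✗ (no rhs in [5,6])
  i=6: ✗ (no rhs in [6,7])
  i=7: ✗ (no rhs in [7,8])
  i=8: ✗ (no rhs in [8,9])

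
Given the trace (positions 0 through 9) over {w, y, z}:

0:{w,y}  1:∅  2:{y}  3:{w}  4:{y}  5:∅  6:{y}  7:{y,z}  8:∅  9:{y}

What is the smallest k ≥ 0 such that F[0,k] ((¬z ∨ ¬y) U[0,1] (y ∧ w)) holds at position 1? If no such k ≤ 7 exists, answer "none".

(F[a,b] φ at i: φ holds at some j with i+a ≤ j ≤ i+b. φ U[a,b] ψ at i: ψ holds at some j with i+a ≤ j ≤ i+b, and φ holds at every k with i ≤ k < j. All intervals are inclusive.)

none

Scan j = 1,2,… for ((¬z ∨ ¬y) U[0,1] (y ∧ w)):
  j=1: fails
  j=2: fails
  j=3: fails
  j=4: fails
  j=5: fails
  j=6: fails
  j=7: fails
  j=8: fails
No j in [1,8] satisfies it → none.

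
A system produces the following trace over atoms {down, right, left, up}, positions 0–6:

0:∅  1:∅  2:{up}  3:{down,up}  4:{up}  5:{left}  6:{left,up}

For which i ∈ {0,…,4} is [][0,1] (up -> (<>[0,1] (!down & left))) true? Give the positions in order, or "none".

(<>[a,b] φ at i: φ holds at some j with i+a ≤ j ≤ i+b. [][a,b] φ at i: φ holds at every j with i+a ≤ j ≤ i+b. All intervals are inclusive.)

0, 4

Evaluate at each i in [0,4]:
  i=0: ✓ (all of [0,1])
  i=1: ✗ (fails at j=2)
  i=2: ✗ (fails at j=2)
  i=3: ✗ (fails at j=3)
  i=4: ✓ (all of [4,5])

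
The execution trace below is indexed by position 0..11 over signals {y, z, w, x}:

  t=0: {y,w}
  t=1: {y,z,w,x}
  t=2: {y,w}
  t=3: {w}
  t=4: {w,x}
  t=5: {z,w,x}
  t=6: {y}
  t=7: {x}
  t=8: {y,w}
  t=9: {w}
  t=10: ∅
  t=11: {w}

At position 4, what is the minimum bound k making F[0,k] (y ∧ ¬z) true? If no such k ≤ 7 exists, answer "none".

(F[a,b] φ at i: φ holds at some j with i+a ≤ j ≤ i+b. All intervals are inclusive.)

Scan j = 4,5,… for (y ∧ ¬z):
  j=4: fails
  j=5: fails
  j=6: holds
First hit at j=6, so smallest k = 6-4 = 2.

2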